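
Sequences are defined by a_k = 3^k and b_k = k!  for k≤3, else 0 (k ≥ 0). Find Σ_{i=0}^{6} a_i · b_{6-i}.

1296

This is [x^6] in the product of the two ordinary generating functions.
Σ = 1·0 + 3·0 + 9·0 + 27·6 + 81·2 + 243·1 + 729·1 = 1296.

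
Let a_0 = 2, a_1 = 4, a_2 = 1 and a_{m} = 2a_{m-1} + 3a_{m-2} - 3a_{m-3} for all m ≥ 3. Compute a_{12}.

29191

The ordinary generating function has denominator 1 - 2z - 3z^2 + 3z^3.
Iterating the recurrence: a_0,…,a_{12} = 2, 4, 1, 8, 7, 35, 67, 218, 532, 1517, 3976, 10907, 29191.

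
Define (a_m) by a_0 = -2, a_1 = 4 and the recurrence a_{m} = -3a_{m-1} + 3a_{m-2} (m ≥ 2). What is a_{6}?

The ordinary generating function has denominator 1 + 3z - 3z^2.
Iterating the recurrence: a_0,…,a_{6} = -2, 4, -18, 66, -252, 954, -3618.

-3618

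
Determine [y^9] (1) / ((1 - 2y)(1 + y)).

341

Partial fractions give a closed form: a_n = (2/3)·2^n + (1/3)·(-1)^n.
At n = 9: a_9 = 341.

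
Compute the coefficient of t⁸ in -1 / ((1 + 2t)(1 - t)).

-171

Partial fractions give a closed form: a_n = (-2/3)·(-2)^n + (-1/3)·1^n.
At n = 8: a_8 = -171.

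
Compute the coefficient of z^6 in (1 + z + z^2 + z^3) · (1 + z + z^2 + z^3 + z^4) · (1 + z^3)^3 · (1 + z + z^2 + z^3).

(1 + z + z^2 + z^3) has coefficients 1,1,1,1 for degrees 0…3.
(1 + z + z^2 + z^3 + z^4) has coefficients 1,1,1,1,1,0,0 for degrees 0…6.
Multiplying by (1 + z^3)^3 gives running coefficients 1,1,1,4,4,3,6 for degrees 0…6.
Finally multiplying by (1 + z + z^2 + z^3), the product of all factors after the first has coefficients 1,2,3,7,10,12,17 for degrees 0…6.
[z^6] = 1·17 + 1·12 + 1·10 + 1·7 = 46.

46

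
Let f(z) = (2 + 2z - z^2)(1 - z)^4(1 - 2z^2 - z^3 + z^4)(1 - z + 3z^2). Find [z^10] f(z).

(2 + 2z - z^2) has coefficients 2,2,-1 for degrees 0…2.
(1 - z)^4 has coefficients 1,-4,6,-4,1,0,0,0,0,0,0 for degrees 0…10.
Multiplying by (1 - 2z^2 - z^3 + z^4) gives running coefficients 1,-4,4,3,-6,-2,8,-5,1,0,0 for degrees 0…10.
Finally multiplying by (1 - z + 3z^2), the product of all factors after the first has coefficients 1,-5,11,-13,3,13,-8,-19,30,-16,3 for degrees 0…10.
[z^10] = 2·3 + 2·(-16) − 1·30 = -56.

-56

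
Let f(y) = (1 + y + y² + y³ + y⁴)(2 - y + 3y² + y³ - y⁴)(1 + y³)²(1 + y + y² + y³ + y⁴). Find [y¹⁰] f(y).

(1 + y + y² + y³ + y⁴) has coefficients 1,1,1,1,1 for degrees 0…4.
(2 - y + 3y² + y³ - y⁴) has coefficients 2,-1,3,1,-1,0,0,0,0,0,0 for degrees 0…10.
Multiplying by (1 + y³)² gives running coefficients 2,-1,3,5,-3,6,4,-3,3,1,-1 for degrees 0…10.
Finally multiplying by (1 + y + y² + y³ + y⁴), the product of all factors after the first has coefficients 2,1,4,9,6,10,15,9,7,11,4 for degrees 0…10.
[y¹⁰] = 1·4 + 1·11 + 1·7 + 1·9 + 1·15 = 46.

46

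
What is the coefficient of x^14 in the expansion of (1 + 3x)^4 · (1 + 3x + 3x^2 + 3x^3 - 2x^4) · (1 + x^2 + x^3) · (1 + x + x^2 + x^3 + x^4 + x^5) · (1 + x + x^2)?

(1 + 3x)^4 has coefficients 1,12,54,108,81 for degrees 0…4.
(1 + 3x + 3x^2 + 3x^3 - 2x^4) has coefficients 1,3,3,3,-2,0,0,0,0,0,0,0,0,0,0 for degrees 0…14.
Multiplying by (1 + x^2 + x^3) gives running coefficients 1,3,4,7,4,6,1,-2,0,0,0,0,0,0,0 for degrees 0…14.
Multiplying by (1 + x + x^2 + x^3 + x^4 + x^5) gives running coefficients 1,4,8,15,19,25,25,20,16,9,5,-1,-2,0,0 for degrees 0…14.
Finally multiplying by (1 + x + x^2), the product of all factors after the first has coefficients 1,5,13,27,42,59,69,70,61,45,30,13,2,-3,-2 for degrees 0…14.
[x^14] = 1·(-2) + 12·(-3) + 54·2 + 108·13 + 81·30 = 3904.

3904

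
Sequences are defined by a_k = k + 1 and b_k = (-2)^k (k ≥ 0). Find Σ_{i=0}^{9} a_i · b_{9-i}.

This is [x^9] in the product of the two ordinary generating functions.
Σ = 1·(-512) + 2·256 + 3·(-128) + 4·64 + 5·(-32) + 6·16 + 7·(-8) + 8·4 + 9·(-2) + 10·1 = -224.

-224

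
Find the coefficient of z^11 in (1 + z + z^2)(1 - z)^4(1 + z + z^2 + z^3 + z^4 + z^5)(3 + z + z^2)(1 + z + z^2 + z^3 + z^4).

2

(1 + z + z^2) has coefficients 1,1,1 for degrees 0…2.
(1 - z)^4 has coefficients 1,-4,6,-4,1,0,0,0,0,0,0,0 for degrees 0…11.
Multiplying by (1 + z + z^2 + z^3 + z^4 + z^5) gives running coefficients 1,-3,3,-1,0,0,-1,3,-3,1,0,0 for degrees 0…11.
Multiplying by (3 + z + z^2) gives running coefficients 3,-8,7,-3,2,-1,-3,8,-7,3,-2,1 for degrees 0…11.
Finally multiplying by (1 + z + z^2 + z^3 + z^4), the product of all factors after the first has coefficients 3,-5,2,-1,1,-3,2,3,-1,0,-1,3 for degrees 0…11.
[z^11] = 1·3 + 1·(-1) + 1·0 = 2.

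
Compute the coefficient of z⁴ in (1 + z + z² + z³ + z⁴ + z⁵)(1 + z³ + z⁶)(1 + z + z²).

(1 + z + z² + z³ + z⁴ + z⁵) has coefficients 1,1,1,1,1 for degrees 0…4.
(1 + z³ + z⁶) has coefficients 1,0,0,1,0 for degrees 0…4.
Finally multiplying by (1 + z + z²), the product of all factors after the first has coefficients 1,1,1,1,1 for degrees 0…4.
[z⁴] = 1·1 + 1·1 + 1·1 + 1·1 + 1·1 = 5.

5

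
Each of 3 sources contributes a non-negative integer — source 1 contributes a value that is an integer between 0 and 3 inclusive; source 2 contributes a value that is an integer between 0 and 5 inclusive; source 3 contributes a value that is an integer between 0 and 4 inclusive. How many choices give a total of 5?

The generating function for the choices is (1 + x + x^2 + x^3)·(1 + x + x^2 + x^3 + x^4 + x^5)·(1 + x + x^2 + x^3 + x^4); the count is [x^5].
(1 + x + x^2 + x^3) has coefficients 1,1,1,1 for degrees 0…3.
(1 + x + x^2 + x^3 + x^4 + x^5) has coefficients 1,1,1,1,1,1 for degrees 0…5.
Finally multiplying by (1 + x + x^2 + x^3 + x^4), the product of all factors after the first has coefficients 1,2,3,4,5,5 for degrees 0…5.
[x^5] = 1·5 + 1·5 + 1·4 + 1·3 = 17.

17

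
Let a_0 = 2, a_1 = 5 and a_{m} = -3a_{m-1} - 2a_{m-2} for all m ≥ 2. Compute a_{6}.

The ordinary generating function has denominator 1 + 3q + 2q^2.
Iterating the recurrence: a_0,…,a_{6} = 2, 5, -19, 47, -103, 215, -439.

-439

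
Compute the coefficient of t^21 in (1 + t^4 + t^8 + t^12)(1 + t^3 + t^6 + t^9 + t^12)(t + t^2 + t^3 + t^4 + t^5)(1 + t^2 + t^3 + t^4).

(1 + t^4 + t^8 + t^12) has coefficients 1,0,0,0,1,0,0,0,1,0,0,0,1 for degrees 0…12.
(1 + t^3 + t^6 + t^9 + t^12) has coefficients 1,0,0,1,0,0,1,0,0,1,0,0,1,0,0,0,0,0,0,0,0,0 for degrees 0…21.
Multiplying by (t + t^2 + t^3 + t^4 + t^5) gives running coefficients 0,1,1,1,2,2,1,2,2,1,2,2,1,2,2,1,1,1,0,0,0,0 for degrees 0…21.
Finally multiplying by (1 + t^2 + t^3 + t^4), the product of all factors after the first has coefficients 0,1,1,2,4,5,5,7,7,6,7,7,6,7,7,6,6,6,4,3,2,1 for degrees 0…21.
[t^21] = 1·1 + 1·6 + 1·7 + 1·6 = 20.

20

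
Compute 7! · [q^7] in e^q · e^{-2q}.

The EGF product rule gives c_7 = Σ_{k_1+k_2=7} C(7; k_1,k_2) · ∏ g_i(k_i), where e^q gives (1)^k; e^{-2q} gives (-2)^k.
g_1(k) for k = 0…7: 1, 1, 1, 1, 1, 1, 1, 1.
g_2(k) for k = 0…7: 1, -2, 4, -8, 16, -32, 64, -128.
c_7 = Σ_k C(7,k)·g_1(k)·g_2(7−k) = 1·1·(-128) + 7·1·64 + 21·1·(-32) + 35·1·16 + 35·1·(-8) + 21·1·4 + 7·1·(-2) + 1·1·1 = −128 + 448 − 672 + 560 − 280 + 84 − 14 + 1 = -1.

-1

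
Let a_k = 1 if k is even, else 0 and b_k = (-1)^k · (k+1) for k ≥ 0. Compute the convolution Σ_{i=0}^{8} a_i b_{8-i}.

25

Write out a_i and b_{8-i} for i = 0,…,8 and sum the products.
Σ = 1·9 + 0·(-8) + 1·7 + 0·(-6) + 1·5 + 0·(-4) + 1·3 + 0·(-2) + 1·1 = 25.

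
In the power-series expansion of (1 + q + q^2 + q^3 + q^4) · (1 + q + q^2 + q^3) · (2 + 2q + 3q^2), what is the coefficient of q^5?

26

(1 + q + q^2 + q^3 + q^4) has coefficients 1,1,1,1,1 for degrees 0…4.
(1 + q + q^2 + q^3) has coefficients 1,1,1,1,0,0 for degrees 0…5.
Finally multiplying by (2 + 2q + 3q^2), the product of all factors after the first has coefficients 2,4,7,7,5,3 for degrees 0…5.
[q^5] = 1·3 + 1·5 + 1·7 + 1·7 + 1·4 = 26.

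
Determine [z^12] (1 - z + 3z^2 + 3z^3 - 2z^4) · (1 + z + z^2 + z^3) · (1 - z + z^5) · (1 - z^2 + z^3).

(1 - z + 3z^2 + 3z^3 - 2z^4) has coefficients 1,-1,3,3,-2 for degrees 0…4.
(1 + z + z^2 + z^3) has coefficients 1,1,1,1,0,0,0,0,0,0,0,0,0 for degrees 0…12.
Multiplying by (1 - z + z^5) gives running coefficients 1,0,0,0,-1,1,1,1,1,0,0,0,0 for degrees 0…12.
Finally multiplying by (1 - z^2 + z^3), the product of all factors after the first has coefficients 1,0,-1,1,-1,1,2,-1,1,0,0,1,0 for degrees 0…12.
[z^12] = 1·0 − 1·1 + 3·0 + 3·0 − 2·1 = -3.

-3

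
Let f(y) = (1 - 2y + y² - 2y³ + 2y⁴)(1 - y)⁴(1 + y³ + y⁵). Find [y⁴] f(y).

(1 - 2y + y² - 2y³ + 2y⁴) has coefficients 1,-2,1,-2,2 for degrees 0…4.
(1 - y)⁴ has coefficients 1,-4,6,-4,1 for degrees 0…4.
Finally multiplying by (1 + y³ + y⁵), the product of all factors after the first has coefficients 1,-4,6,-3,-3 for degrees 0…4.
[y⁴] = 1·(-3) − 2·(-3) + 1·6 − 2·(-4) + 2·1 = 19.

19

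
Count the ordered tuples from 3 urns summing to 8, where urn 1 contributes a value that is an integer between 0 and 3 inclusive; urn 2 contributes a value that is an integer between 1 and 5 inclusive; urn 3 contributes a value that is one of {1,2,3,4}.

13

The generating function for the choices is (1 + x + x^2 + x^3)·(x + x^2 + x^3 + x^4 + x^5)·(x + x^2 + x^3 + x^4); the count is [x^8].
(1 + x + x^2 + x^3) has coefficients 1,1,1,1 for degrees 0…3.
(x + x^2 + x^3 + x^4 + x^5) has coefficients 0,1,1,1,1,1,0,0,0 for degrees 0…8.
Finally multiplying by (x + x^2 + x^3 + x^4), the product of all factors after the first has coefficients 0,0,1,2,3,4,4,3,2 for degrees 0…8.
[x^8] = 1·2 + 1·3 + 1·4 + 1·4 = 13.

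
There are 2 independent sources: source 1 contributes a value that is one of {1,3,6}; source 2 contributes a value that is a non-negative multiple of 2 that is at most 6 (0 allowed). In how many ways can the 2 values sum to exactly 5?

The generating function for the choices is (t + t³ + t⁶)·(1 + t² + t⁴ + t⁶); the count is [t⁵].
(t + t³ + t⁶) has coefficients 0,1,0,1,0,0 for degrees 0…5.
(1 + t² + t⁴ + t⁶) has coefficients 1,0,1,0,1,0 for degrees 0…5.
[t⁵] = 1·1 + 1·1 = 2.

2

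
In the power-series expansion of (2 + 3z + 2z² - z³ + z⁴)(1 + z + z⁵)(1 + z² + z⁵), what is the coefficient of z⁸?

(2 + 3z + 2z² - z³ + z⁴) has coefficients 2,3,2,-1,1 for degrees 0…4.
(1 + z + z⁵) has coefficients 1,1,0,0,0,1,0,0,0 for degrees 0…8.
Finally multiplying by (1 + z² + z⁵), the product of all factors after the first has coefficients 1,1,1,1,0,2,1,1,0 for degrees 0…8.
[z⁸] = 2·0 + 3·1 + 2·1 − 1·2 + 1·0 = 3.

3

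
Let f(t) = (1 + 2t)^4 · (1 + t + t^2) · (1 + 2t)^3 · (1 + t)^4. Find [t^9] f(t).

18152

(1 + 2t)^4 has coefficients 1,8,24,32,16 for degrees 0…4.
(1 + t + t^2) has coefficients 1,1,1,0,0,0,0,0,0,0 for degrees 0…9.
Multiplying by (1 + 2t)^3 gives running coefficients 1,7,19,26,20,8,0,0,0,0 for degrees 0…9.
Finally multiplying by (1 + t)^4, the product of all factors after the first has coefficients 1,11,53,148,267,327,275,154,52,8 for degrees 0…9.
[t^9] = 1·8 + 8·52 + 24·154 + 32·275 + 16·327 = 18152.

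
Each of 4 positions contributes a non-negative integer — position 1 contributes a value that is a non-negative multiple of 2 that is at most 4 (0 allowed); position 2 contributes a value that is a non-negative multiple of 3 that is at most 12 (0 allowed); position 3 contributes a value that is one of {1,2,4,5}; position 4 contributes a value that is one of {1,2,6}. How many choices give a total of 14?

The generating function for the choices is (1 + t^2 + t^4)·(1 + t^3 + t^6 + t^9 + t^12)·(t + t^2 + t^4 + t^5)·(t + t^2 + t^6); the count is [t^14].
(1 + t^2 + t^4) has coefficients 1,0,1,0,1 for degrees 0…4.
(1 + t^3 + t^6 + t^9 + t^12) has coefficients 1,0,0,1,0,0,1,0,0,1,0,0,1,0,0 for degrees 0…14.
Multiplying by (t + t^2 + t^4 + t^5) gives running coefficients 0,1,1,0,2,2,0,2,2,0,2,2,0,2,2 for degrees 0…14.
Finally multiplying by (t + t^2 + t^6), the product of all factors after the first has coefficients 0,0,1,2,1,2,4,3,3,4,4,4,4,4,4 for degrees 0…14.
[t^14] = 1·4 + 1·4 + 1·4 = 12.

12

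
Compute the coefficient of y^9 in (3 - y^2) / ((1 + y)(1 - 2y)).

938

The denominator gives the recurrence a_n = a_(n−1) + 2a_(n−2) for n ≥ 3; the numerator fixes a_0 = 3, a_1 = 3, a_2 = 8.
Iterating: 3, 3, 8, 14, 30, 58, 118, 234, 470, 938, so a_9 = 938.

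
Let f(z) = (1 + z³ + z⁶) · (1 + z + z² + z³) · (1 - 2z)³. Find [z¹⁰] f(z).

(1 + z³ + z⁶) has coefficients 1,0,0,1,0,0,1 for degrees 0…6.
(1 + z + z² + z³) has coefficients 1,1,1,1,0,0,0,0,0,0,0 for degrees 0…10.
Finally multiplying by (1 - 2z)³, the product of all factors after the first has coefficients 1,-5,7,-1,-2,4,-8,0,0,0,0 for degrees 0…10.
[z¹⁰] = 1·0 + 1·0 + 1·(-2) = -2.

-2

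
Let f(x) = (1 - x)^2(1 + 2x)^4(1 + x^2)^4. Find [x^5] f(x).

(1 - x)^2 has coefficients 1,-2,1 for degrees 0…2.
(1 + 2x)^4 has coefficients 1,8,24,32,16,0 for degrees 0…5.
Finally multiplying by (1 + x^2)^4, the product of all factors after the first has coefficients 1,8,28,64,118,176 for degrees 0…5.
[x^5] = 1·176 − 2·118 + 1·64 = 4.

4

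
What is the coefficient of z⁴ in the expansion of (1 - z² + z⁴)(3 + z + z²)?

(1 - z² + z⁴) has coefficients 1,0,-1,0,1 for degrees 0…4.
(3 + z + z²) has coefficients 3,1,1,0,0 for degrees 0…4.
[z⁴] = 1·0 − 1·1 + 1·3 = 2.

2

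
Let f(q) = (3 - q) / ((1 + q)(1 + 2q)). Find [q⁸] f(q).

The denominator gives the recurrence a_n = −3a_(n−1) − 2a_(n−2) for n ≥ 2; the numerator fixes a_0 = 3, a_1 = -10.
Iterating: 3, -10, 24, -52, 108, -220, 444, -892, 1788, so a_8 = 1788.

1788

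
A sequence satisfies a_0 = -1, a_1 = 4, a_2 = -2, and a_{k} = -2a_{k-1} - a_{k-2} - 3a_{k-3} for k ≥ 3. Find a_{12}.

The ordinary generating function has denominator 1 + 2z + z^2 + 3z^3.
Iterating the recurrence: a_0,…,a_{12} = -1, 4, -2, 3, -16, 35, -63, 139, -320, 690, -1477, 3224, -7041.

-7041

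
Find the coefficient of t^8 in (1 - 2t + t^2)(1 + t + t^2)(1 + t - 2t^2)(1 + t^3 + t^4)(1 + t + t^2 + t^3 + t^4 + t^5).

3

(1 - 2t + t^2) has coefficients 1,-2,1 for degrees 0…2.
(1 + t + t^2) has coefficients 1,1,1,0,0,0,0,0,0 for degrees 0…8.
Multiplying by (1 + t - 2t^2) gives running coefficients 1,2,0,-1,-2,0,0,0,0 for degrees 0…8.
Multiplying by (1 + t^3 + t^4) gives running coefficients 1,2,0,0,1,2,-1,-3,-2 for degrees 0…8.
Finally multiplying by (1 + t + t^2 + t^3 + t^4 + t^5), the product of all factors after the first has coefficients 1,3,3,3,4,6,4,-1,-3 for degrees 0…8.
[t^8] = 1·(-3) − 2·(-1) + 1·4 = 3.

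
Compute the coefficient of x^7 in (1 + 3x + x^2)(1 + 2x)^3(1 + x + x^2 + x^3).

44

(1 + 3x + x^2) has coefficients 1,3,1 for degrees 0…2.
(1 + 2x)^3 has coefficients 1,6,12,8,0,0,0,0 for degrees 0…7.
Finally multiplying by (1 + x + x^2 + x^3), the product of all factors after the first has coefficients 1,7,19,27,26,20,8,0 for degrees 0…7.
[x^7] = 1·0 + 3·8 + 1·20 = 44.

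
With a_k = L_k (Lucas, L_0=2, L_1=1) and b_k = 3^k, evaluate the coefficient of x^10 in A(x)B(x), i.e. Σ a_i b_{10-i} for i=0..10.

177003

The convolution is the t^10 coefficient of A(t)B(t).
Σ = 2·59049 + 1·19683 + 3·6561 + 4·2187 + 7·729 + 11·243 + 18·81 + 29·27 + 47·9 + 76·3 + 123·1 = 177003.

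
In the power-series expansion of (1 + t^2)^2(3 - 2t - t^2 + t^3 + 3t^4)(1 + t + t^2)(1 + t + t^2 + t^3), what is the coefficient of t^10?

22

(1 + t^2)^2 has coefficients 1,0,2,0,1 for degrees 0…4.
(3 - 2t - t^2 + t^3 + 3t^4) has coefficients 3,-2,-1,1,3,0,0,0,0,0,0 for degrees 0…10.
Multiplying by (1 + t + t^2) gives running coefficients 3,1,0,-2,3,4,3,0,0,0,0 for degrees 0…10.
Finally multiplying by (1 + t + t^2 + t^3), the product of all factors after the first has coefficients 3,4,4,2,2,5,8,10,7,3,0 for degrees 0…10.
[t^10] = 1·0 + 2·7 + 1·8 = 22.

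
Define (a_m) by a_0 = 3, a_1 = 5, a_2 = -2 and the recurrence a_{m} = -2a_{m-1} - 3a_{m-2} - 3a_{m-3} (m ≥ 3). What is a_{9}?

-122

The ordinary generating function has denominator 1 + 2z + 3z^2 + 3z^3.
Iterating the recurrence: a_0,…,a_{9} = 3, 5, -2, -20, 31, 4, -41, -23, 157, -122.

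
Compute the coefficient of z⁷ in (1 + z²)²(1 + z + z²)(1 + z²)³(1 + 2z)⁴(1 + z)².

(1 + z²)² has coefficients 1,0,2,0,1 for degrees 0…4.
(1 + z + z²) has coefficients 1,1,1,0,0,0,0,0 for degrees 0…7.
Multiplying by (1 + z²)³ gives running coefficients 1,1,4,3,6,3,4,1 for degrees 0…7.
Multiplying by (1 + 2z)⁴ gives running coefficients 1,9,36,91,174,267,332,345 for degrees 0…7.
Finally multiplying by (1 + z)², the product of all factors after the first has coefficients 1,11,55,172,392,706,1040,1276 for degrees 0…7.
[z⁷] = 1·1276 + 2·706 + 1·172 = 2860.

2860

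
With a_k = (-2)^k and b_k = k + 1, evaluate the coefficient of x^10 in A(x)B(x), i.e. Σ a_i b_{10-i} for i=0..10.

459

The convolution is the t^10 coefficient of A(t)B(t).
Σ = 1·11 − 2·10 + 4·9 − 8·8 + 16·7 − 32·6 + 64·5 − 128·4 + 256·3 − 512·2 + 1024·1 = 459.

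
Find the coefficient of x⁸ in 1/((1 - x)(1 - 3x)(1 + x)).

7381

Partial fractions give a closed form: a_n = (-1/4)·1^n + (9/8)·3^n + (1/8)·(-1)^n.
At n = 8: a_8 = 7381.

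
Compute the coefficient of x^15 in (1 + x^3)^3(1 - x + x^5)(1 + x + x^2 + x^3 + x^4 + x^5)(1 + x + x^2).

13

(1 + x^3)^3 has coefficients 1,0,0,3,0,0,3,0,0,1 for degrees 0…9.
(1 - x + x^5) has coefficients 1,-1,0,0,0,1,0,0,0,0,0,0,0,0,0,0 for degrees 0…15.
Multiplying by (1 + x + x^2 + x^3 + x^4 + x^5) gives running coefficients 1,0,0,0,0,1,0,1,1,1,1,0,0,0,0,0 for degrees 0…15.
Finally multiplying by (1 + x + x^2), the product of all factors after the first has coefficients 1,1,1,0,0,1,1,2,2,3,3,2,1,0,0,0 for degrees 0…15.
[x^15] = 1·0 + 3·1 + 3·3 + 1·1 = 13.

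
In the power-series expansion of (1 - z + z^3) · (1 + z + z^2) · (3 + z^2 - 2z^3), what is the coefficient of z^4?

(1 - z + z^3) has coefficients 1,-1,0,1 for degrees 0…3.
(1 + z + z^2) has coefficients 1,1,1,0,0 for degrees 0…4.
Finally multiplying by (3 + z^2 - 2z^3), the product of all factors after the first has coefficients 3,3,4,-1,-1 for degrees 0…4.
[z^4] = 1·(-1) − 1·(-1) + 1·3 = 3.

3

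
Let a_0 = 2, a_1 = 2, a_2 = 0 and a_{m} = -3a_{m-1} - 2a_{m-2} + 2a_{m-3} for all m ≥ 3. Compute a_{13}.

3100

The ordinary generating function has denominator 1 + 3t + 2t^2 - 2t^3.
Iterating the recurrence: a_0,…,a_{13} = 2, 2, 0, 0, 4, -12, 28, -52, 76, -68, -52, 444, -1364, 3100.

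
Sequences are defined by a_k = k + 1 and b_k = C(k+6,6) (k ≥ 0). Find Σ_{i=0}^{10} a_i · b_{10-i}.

Write out a_i and b_{10-i} for i = 0,…,10 and sum the products.
Σ = 1·8008 + 2·5005 + 3·3003 + 4·1716 + 5·924 + 6·462 + 7·210 + 8·84 + 9·28 + 10·7 + 11·1 = 43758.

43758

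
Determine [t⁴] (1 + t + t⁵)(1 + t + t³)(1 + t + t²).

3

(1 + t + t⁵) has coefficients 1,1,0,0,0 for degrees 0…4.
(1 + t + t³) has coefficients 1,1,0,1,0 for degrees 0…4.
Finally multiplying by (1 + t + t²), the product of all factors after the first has coefficients 1,2,2,2,1 for degrees 0…4.
[t⁴] = 1·1 + 1·2 = 3.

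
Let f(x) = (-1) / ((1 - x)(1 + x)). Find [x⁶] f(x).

-1

Partial fractions give a closed form: a_n = (-1/2)·1^n + (-1/2)·(-1)^n.
At n = 6: a_6 = -1.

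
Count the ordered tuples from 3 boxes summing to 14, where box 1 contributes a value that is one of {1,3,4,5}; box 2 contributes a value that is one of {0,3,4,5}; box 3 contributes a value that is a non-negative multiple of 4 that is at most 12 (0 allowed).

The generating function for the choices is (t + t^3 + t^4 + t^5)·(1 + t^3 + t^4 + t^5)·(1 + t^4 + t^8 + t^12); the count is [t^14].
(t + t^3 + t^4 + t^5) has coefficients 0,1,0,1,1,1 for degrees 0…5.
(1 + t^3 + t^4 + t^5) has coefficients 1,0,0,1,1,1,0,0,0,0,0,0,0,0,0 for degrees 0…14.
Finally multiplying by (1 + t^4 + t^8 + t^12), the product of all factors after the first has coefficients 1,0,0,1,2,1,0,1,2,1,0,1,2,1,0 for degrees 0…14.
[t^14] = 1·1 + 1·1 + 1·0 + 1·1 = 3.

3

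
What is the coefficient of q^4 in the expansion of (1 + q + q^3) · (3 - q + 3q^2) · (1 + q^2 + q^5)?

1

(1 + q + q^3) has coefficients 1,1,0,1 for degrees 0…3.
(3 - q + 3q^2) has coefficients 3,-1,3,0,0 for degrees 0…4.
Finally multiplying by (1 + q^2 + q^5), the product of all factors after the first has coefficients 3,-1,6,-1,3 for degrees 0…4.
[q^4] = 1·3 + 1·(-1) + 1·(-1) = 1.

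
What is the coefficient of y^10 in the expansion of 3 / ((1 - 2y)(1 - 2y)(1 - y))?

The denominator gives the recurrence a_n = 5a_(n−1) − 8a_(n−2) + 4a_(n−3) for n ≥ 3; the numerator fixes a_0 = 3, a_1 = 15, a_2 = 51.
Iterating: 3, 15, 51, 147, 387, 963, 2307, 5379, 12291, 27651, 61443, so a_10 = 61443.

61443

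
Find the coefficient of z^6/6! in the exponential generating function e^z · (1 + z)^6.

The EGF product rule gives c_6 = Σ_{k_1+k_2=6} C(6; k_1,k_2) · ∏ g_i(k_i), where e^z gives (1)^k; (1+z)^6 gives the falling factorial (6)_k.
g_1(k) for k = 0…6: 1, 1, 1, 1, 1, 1, 1.
g_2(k) for k = 0…6: 1, 6, 30, 120, 360, 720, 720.
c_6 = Σ_k C(6,k)·g_1(k)·g_2(6−k) = 1·1·720 + 6·1·720 + 15·1·360 + 20·1·120 + 15·1·30 + 6·1·6 + 1·1·1 = 720 + 4320 + 5400 + 2400 + 450 + 36 + 1 = 13327.

13327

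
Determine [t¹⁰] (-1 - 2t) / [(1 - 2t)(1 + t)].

-1365

Partial fractions give a closed form: a_n = (-4/3)·2^n + (1/3)·(-1)^n.
At n = 10: a_10 = -1365.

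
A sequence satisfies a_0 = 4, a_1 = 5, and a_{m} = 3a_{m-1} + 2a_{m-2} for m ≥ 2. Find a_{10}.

577139

The ordinary generating function has denominator 1 - 3z - 2z^2.
Iterating the recurrence: a_0,…,a_{10} = 4, 5, 23, 79, 283, 1007, 3587, 12775, 45499, 162047, 577139.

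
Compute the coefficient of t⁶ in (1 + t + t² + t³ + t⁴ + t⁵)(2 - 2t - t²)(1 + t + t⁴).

(1 + t + t² + t³ + t⁴ + t⁵) has coefficients 1,1,1,1,1,1 for degrees 0…5.
(2 - 2t - t²) has coefficients 2,-2,-1,0,0,0,0 for degrees 0…6.
Finally multiplying by (1 + t + t⁴), the product of all factors after the first has coefficients 2,0,-3,-1,2,-2,-1 for degrees 0…6.
[t⁶] = 1·(-1) + 1·(-2) + 1·2 + 1·(-1) + 1·(-3) + 1·0 = -5.

-5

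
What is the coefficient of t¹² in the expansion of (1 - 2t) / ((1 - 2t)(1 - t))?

The denominator gives the recurrence a_n = 3a_(n−1) − 2a_(n−2) for n ≥ 2; the numerator fixes a_0 = 1, a_1 = 1.
Iterating: 1, 1, 1, 1, 1, 1, 1, 1, 1, 1, 1, 1, 1, so a_12 = 1.

1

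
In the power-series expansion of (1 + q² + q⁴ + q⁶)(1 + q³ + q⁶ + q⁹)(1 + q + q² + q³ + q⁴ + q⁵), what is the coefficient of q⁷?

(1 + q² + q⁴ + q⁶) has coefficients 1,0,1,0,1,0,1 for degrees 0…6.
(1 + q³ + q⁶ + q⁹) has coefficients 1,0,0,1,0,0,1,0 for degrees 0…7.
Finally multiplying by (1 + q + q² + q³ + q⁴ + q⁵), the product of all factors after the first has coefficients 1,1,1,2,2,2,2,2 for degrees 0…7.
[q⁷] = 1·2 + 1·2 + 1·2 + 1·1 = 7.

7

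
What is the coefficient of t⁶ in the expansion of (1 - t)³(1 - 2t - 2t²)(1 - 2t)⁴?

(1 - t)³ has coefficients 1,-3,3,-1 for degrees 0…3.
(1 - 2t - 2t²) has coefficients 1,-2,-2,0,0,0,0 for degrees 0…6.
Finally multiplying by (1 - 2t)⁴, the product of all factors after the first has coefficients 1,-10,38,-64,32,32,-32 for degrees 0…6.
[t⁶] = 1·(-32) − 3·32 + 3·32 − 1·(-64) = 32.

32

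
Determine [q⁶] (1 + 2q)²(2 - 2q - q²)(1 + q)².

-4

(1 + 2q)² has coefficients 1,4,4 for degrees 0…2.
(2 - 2q - q²) has coefficients 2,-2,-1,0,0,0,0 for degrees 0…6.
Finally multiplying by (1 + q)², the product of all factors after the first has coefficients 2,2,-3,-4,-1,0,0 for degrees 0…6.
[q⁶] = 1·0 + 4·0 + 4·(-1) = -4.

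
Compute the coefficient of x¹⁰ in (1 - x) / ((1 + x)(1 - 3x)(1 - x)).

Partial fractions give a closed form: a_n = (1/4)·(-1)^n + (3/4)·3^n.
At n = 10: a_10 = 44287.

44287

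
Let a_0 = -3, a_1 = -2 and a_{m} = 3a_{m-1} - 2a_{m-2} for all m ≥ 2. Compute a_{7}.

The ordinary generating function has denominator 1 - 3q + 2q^2.
Iterating the recurrence: a_0,…,a_{7} = -3, -2, 0, 4, 12, 28, 60, 124.

124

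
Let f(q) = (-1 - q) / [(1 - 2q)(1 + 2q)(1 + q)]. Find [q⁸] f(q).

Partial fractions give a closed form: a_n = (-1/2)·2^n + (-1/2)·(-2)^n.
At n = 8: a_8 = -256.

-256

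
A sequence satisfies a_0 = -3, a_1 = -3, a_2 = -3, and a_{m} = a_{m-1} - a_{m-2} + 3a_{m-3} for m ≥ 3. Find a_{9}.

The ordinary generating function has denominator 1 - q + q^2 - 3q^3.
Iterating the recurrence: a_0,…,a_{9} = -3, -3, -3, -9, -15, -15, -27, -57, -75, -99.

-99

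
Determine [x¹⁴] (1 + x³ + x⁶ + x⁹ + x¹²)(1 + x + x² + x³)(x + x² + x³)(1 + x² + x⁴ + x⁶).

16

(1 + x³ + x⁶ + x⁹ + x¹²) has coefficients 1,0,0,1,0,0,1,0,0,1,0,0,1 for degrees 0…12.
(1 + x + x² + x³) has coefficients 1,1,1,1,0,0,0,0,0,0,0,0,0,0,0 for degrees 0…14.
Multiplying by (x + x² + x³) gives running coefficients 0,1,2,3,3,2,1,0,0,0,0,0,0,0,0 for degrees 0…14.
Finally multiplying by (1 + x² + x⁴ + x⁶), the product of all factors after the first has coefficients 0,1,2,4,5,6,6,6,6,5,4,2,1,0,0 for degrees 0…14.
[x¹⁴] = 1·0 + 1·2 + 1·6 + 1·6 + 1·2 = 16.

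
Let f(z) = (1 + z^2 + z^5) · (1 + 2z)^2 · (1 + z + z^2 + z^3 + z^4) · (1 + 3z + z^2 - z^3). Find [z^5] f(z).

76

(1 + z^2 + z^5) has coefficients 1,0,1,0,0,1 for degrees 0…5.
(1 + 2z)^2 has coefficients 1,4,4,0,0,0 for degrees 0…5.
Multiplying by (1 + z + z^2 + z^3 + z^4) gives running coefficients 1,5,9,9,9,8 for degrees 0…5.
Finally multiplying by (1 + 3z + z^2 - z^3), the product of all factors after the first has coefficients 1,8,25,40,40,35 for degrees 0…5.
[z^5] = 1·35 + 1·40 + 1·1 = 76.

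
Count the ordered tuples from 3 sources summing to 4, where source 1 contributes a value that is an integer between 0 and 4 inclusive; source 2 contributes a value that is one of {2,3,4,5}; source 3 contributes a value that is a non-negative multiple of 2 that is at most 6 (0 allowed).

4

The generating function for the choices is (1 + t + t^2 + t^3 + t^4)·(t^2 + t^3 + t^4 + t^5)·(1 + t^2 + t^4 + t^6); the count is [t^4].
(1 + t + t^2 + t^3 + t^4) has coefficients 1,1,1,1,1 for degrees 0…4.
(t^2 + t^3 + t^4 + t^5) has coefficients 0,0,1,1,1 for degrees 0…4.
Finally multiplying by (1 + t^2 + t^4 + t^6), the product of all factors after the first has coefficients 0,0,1,1,2 for degrees 0…4.
[t^4] = 1·2 + 1·1 + 1·1 + 1·0 + 1·0 = 4.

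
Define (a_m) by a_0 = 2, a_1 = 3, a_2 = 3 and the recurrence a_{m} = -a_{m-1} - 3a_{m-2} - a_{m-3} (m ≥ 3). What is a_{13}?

The ordinary generating function has denominator 1 + y + 3y^2 + y^3.
Iterating the recurrence: a_0,…,a_{13} = 2, 3, 3, -14, 2, 37, -29, -84, 134, 147, -465, -110, 1358, -563.

-563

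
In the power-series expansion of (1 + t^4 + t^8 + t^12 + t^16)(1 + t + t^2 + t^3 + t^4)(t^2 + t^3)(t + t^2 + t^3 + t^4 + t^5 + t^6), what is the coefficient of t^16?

16

(1 + t^4 + t^8 + t^12 + t^16) has coefficients 1,0,0,0,1,0,0,0,1,0,0,0,1,0,0,0,1 for degrees 0…16.
(1 + t + t^2 + t^3 + t^4) has coefficients 1,1,1,1,1,0,0,0,0,0,0,0,0,0,0,0,0 for degrees 0…16.
Multiplying by (t^2 + t^3) gives running coefficients 0,0,1,2,2,2,2,1,0,0,0,0,0,0,0,0,0 for degrees 0…16.
Finally multiplying by (t + t^2 + t^3 + t^4 + t^5 + t^6), the product of all factors after the first has coefficients 0,0,0,1,3,5,7,9,10,9,7,5,3,1,0,0,0 for degrees 0…16.
[t^16] = 1·0 + 1·3 + 1·10 + 1·3 + 1·0 = 16.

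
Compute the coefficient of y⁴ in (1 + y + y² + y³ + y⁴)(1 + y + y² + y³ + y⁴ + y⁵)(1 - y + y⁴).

(1 + y + y² + y³ + y⁴) has coefficients 1,1,1,1,1 for degrees 0…4.
(1 + y + y² + y³ + y⁴ + y⁵) has coefficients 1,1,1,1,1 for degrees 0…4.
Finally multiplying by (1 - y + y⁴), the product of all factors after the first has coefficients 1,0,0,0,1 for degrees 0…4.
[y⁴] = 1·1 + 1·0 + 1·0 + 1·0 + 1·1 = 2.

2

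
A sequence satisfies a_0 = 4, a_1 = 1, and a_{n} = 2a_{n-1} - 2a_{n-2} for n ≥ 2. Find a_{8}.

64

The ordinary generating function has denominator 1 - 2z + 2z^2.
Iterating the recurrence: a_0,…,a_{8} = 4, 1, -6, -14, -16, -4, 24, 56, 64.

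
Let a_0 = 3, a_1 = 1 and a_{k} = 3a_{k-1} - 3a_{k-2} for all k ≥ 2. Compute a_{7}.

The ordinary generating function has denominator 1 - 3y + 3y^2.
Iterating the recurrence: a_0,…,a_{7} = 3, 1, -6, -21, -45, -72, -81, -27.

-27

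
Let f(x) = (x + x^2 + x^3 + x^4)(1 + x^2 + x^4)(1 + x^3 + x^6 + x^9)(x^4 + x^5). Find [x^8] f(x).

5

(x + x^2 + x^3 + x^4) has coefficients 0,1,1,1,1 for degrees 0…4.
(1 + x^2 + x^4) has coefficients 1,0,1,0,1,0,0,0,0 for degrees 0…8.
Multiplying by (1 + x^3 + x^6 + x^9) gives running coefficients 1,0,1,1,1,1,1,1,1 for degrees 0…8.
Finally multiplying by (x^4 + x^5), the product of all factors after the first has coefficients 0,0,0,0,1,1,1,2,2 for degrees 0…8.
[x^8] = 1·2 + 1·1 + 1·1 + 1·1 = 5.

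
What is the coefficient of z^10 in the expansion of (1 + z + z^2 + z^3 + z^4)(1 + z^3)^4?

10

(1 + z + z^2 + z^3 + z^4) has coefficients 1,1,1,1,1 for degrees 0…4.
(1 + z^3)^4 has coefficients 1,0,0,4,0,0,6,0,0,4,0 for degrees 0…10.
[z^10] = 1·0 + 1·4 + 1·0 + 1·0 + 1·6 = 10.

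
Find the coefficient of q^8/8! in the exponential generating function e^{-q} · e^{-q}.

The EGF product rule gives c_8 = Σ_{k_1+k_2=8} C(8; k_1,k_2) · ∏ g_i(k_i), where e^{-q} gives (-1)^k; e^{-q} gives (-1)^k.
g_1(k) for k = 0…8: 1, -1, 1, -1, 1, -1, 1, -1, 1.
g_2(k) for k = 0…8: 1, -1, 1, -1, 1, -1, 1, -1, 1.
c_8 = Σ_k C(8,k)·g_1(k)·g_2(8−k) = 1·1·1 + 8·(-1)·(-1) + 28·1·1 + 56·(-1)·(-1) + 70·1·1 + 56·(-1)·(-1) + 28·1·1 + 8·(-1)·(-1) + 1·1·1 = 1 + 8 + 28 + 56 + 70 + 56 + 28 + 8 + 1 = 256.

256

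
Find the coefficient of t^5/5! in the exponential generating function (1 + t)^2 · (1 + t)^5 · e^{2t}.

23272

The EGF product rule gives c_5 = Σ_{k_1+k_2+k_3=5} C(5; k_1,k_2,k_3) · ∏ g_i(k_i), where (1+t)^2 gives the falling factorial (2)_k; (1+t)^5 gives the falling factorial (5)_k; e^{2t} gives (2)^k.
g_1(k) for k = 0…5: 1, 2, 2, 0, 0, 0.
g_2(k) for k = 0…5: 1, 5, 20, 60, 120, 120.
g_3(k) for k = 0…5: 1, 2, 4, 8, 16, 32.
First combine the last two factors: h(k) = Σ_j C(k,j)·g_2(j)·g_3(k−j) for k = 0…5: 1, 7, 44, 248, 1256, 5752.
c_5 = Σ_k C(5,k)·g_1(k)·h(5−k) = 1·1·5752 + 5·2·1256 + 10·2·248 = 5752 + 12560 + 4960 = 23272.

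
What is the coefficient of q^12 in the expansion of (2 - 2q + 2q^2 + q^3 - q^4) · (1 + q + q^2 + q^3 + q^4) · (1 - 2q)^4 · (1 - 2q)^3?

336

(2 - 2q + 2q^2 + q^3 - q^4) has coefficients 2,-2,2,1,-1 for degrees 0…4.
(1 + q + q^2 + q^3 + q^4) has coefficients 1,1,1,1,1,0,0,0,0,0,0,0,0 for degrees 0…12.
Multiplying by (1 - 2q)^4 gives running coefficients 1,-7,17,-15,1,0,8,-16,16,0,0,0,0 for degrees 0…12.
Finally multiplying by (1 - 2q)^3, the product of all factors after the first has coefficients 1,-13,71,-209,351,-322,140,-72,208,-352,320,-128,0 for degrees 0…12.
[q^12] = 2·0 − 2·(-128) + 2·320 + 1·(-352) − 1·208 = 336.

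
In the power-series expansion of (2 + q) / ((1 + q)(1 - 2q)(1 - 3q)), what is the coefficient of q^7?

Partial fractions give a closed form: a_n = (1/12)·(-1)^n + (-10/3)·2^n + (21/4)·3^n.
At n = 7: a_7 = 11055.

11055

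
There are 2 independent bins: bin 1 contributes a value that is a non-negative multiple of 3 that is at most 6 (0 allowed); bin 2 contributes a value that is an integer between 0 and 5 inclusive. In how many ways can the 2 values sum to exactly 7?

2

The generating function for the choices is (1 + x^3 + x^6)·(1 + x + x^2 + x^3 + x^4 + x^5); the count is [x^7].
(1 + x^3 + x^6) has coefficients 1,0,0,1,0,0,1 for degrees 0…6.
(1 + x + x^2 + x^3 + x^4 + x^5) has coefficients 1,1,1,1,1,1,0,0 for degrees 0…7.
[x^7] = 1·0 + 1·1 + 1·1 = 2.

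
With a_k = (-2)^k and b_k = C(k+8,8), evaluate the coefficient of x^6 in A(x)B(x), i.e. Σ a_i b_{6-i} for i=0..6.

Write out a_i and b_{6-i} for i = 0,…,6 and sum the products.
Σ = 1·3003 − 2·1287 + 4·495 − 8·165 + 16·45 − 32·9 + 64·1 = 1585.

1585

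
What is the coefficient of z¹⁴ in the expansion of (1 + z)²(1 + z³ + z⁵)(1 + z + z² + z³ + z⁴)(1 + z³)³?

(1 + z)² has coefficients 1,2,1 for degrees 0…2.
(1 + z³ + z⁵) has coefficients 1,0,0,1,0,1,0,0,0,0,0,0,0,0,0 for degrees 0…14.
Multiplying by (1 + z + z² + z³ + z⁴) gives running coefficients 1,1,1,2,2,2,2,2,1,1,0,0,0,0,0 for degrees 0…14.
Finally multiplying by (1 + z³)³, the product of all factors after the first has coefficients 1,1,1,5,5,5,11,11,10,14,13,10,11,8,5 for degrees 0…14.
[z¹⁴] = 1·5 + 2·8 + 1·11 = 32.

32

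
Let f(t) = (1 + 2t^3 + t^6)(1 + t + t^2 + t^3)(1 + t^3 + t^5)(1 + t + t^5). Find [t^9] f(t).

(1 + 2t^3 + t^6) has coefficients 1,0,0,2,0,0,1 for degrees 0…6.
(1 + t + t^2 + t^3) has coefficients 1,1,1,1,0,0,0,0,0,0 for degrees 0…9.
Multiplying by (1 + t^3 + t^5) gives running coefficients 1,1,1,2,1,2,2,1,1,0 for degrees 0…9.
Finally multiplying by (1 + t + t^5), the product of all factors after the first has coefficients 1,2,2,3,3,4,5,4,4,2 for degrees 0…9.
[t^9] = 1·2 + 2·5 + 1·3 = 15.

15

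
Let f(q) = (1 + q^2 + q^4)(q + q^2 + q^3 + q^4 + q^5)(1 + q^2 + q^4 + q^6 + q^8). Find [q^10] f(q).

6

(1 + q^2 + q^4) has coefficients 1,0,1,0,1 for degrees 0…4.
(q + q^2 + q^3 + q^4 + q^5) has coefficients 0,1,1,1,1,1,0,0,0,0,0 for degrees 0…10.
Finally multiplying by (1 + q^2 + q^4 + q^6 + q^8), the product of all factors after the first has coefficients 0,1,1,2,2,3,2,3,2,3,2 for degrees 0…10.
[q^10] = 1·2 + 1·2 + 1·2 = 6.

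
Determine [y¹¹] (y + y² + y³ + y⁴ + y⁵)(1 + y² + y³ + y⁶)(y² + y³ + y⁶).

6

(y + y² + y³ + y⁴ + y⁵) has coefficients 0,1,1,1,1,1 for degrees 0…5.
(1 + y² + y³ + y⁶) has coefficients 1,0,1,1,0,0,1,0,0,0,0,0 for degrees 0…11.
Finally multiplying by (y² + y³ + y⁶), the product of all factors after the first has coefficients 0,0,1,1,1,2,2,0,2,2,0,0 for degrees 0…11.
[y¹¹] = 1·0 + 1·2 + 1·2 + 1·0 + 1·2 = 6.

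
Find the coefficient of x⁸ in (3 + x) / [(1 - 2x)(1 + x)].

Partial fractions give a closed form: a_n = (7/3)·2^n + (2/3)·(-1)^n.
At n = 8: a_8 = 598.

598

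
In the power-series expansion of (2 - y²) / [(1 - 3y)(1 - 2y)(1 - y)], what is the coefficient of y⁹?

163722

Partial fractions give a closed form: a_n = (17/2)·3^n + (-7)·2^n + (1/2)·1^n.
At n = 9: a_9 = 163722.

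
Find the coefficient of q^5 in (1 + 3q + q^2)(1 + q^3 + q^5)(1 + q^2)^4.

(1 + 3q + q^2) has coefficients 1,3,1 for degrees 0…2.
(1 + q^3 + q^5) has coefficients 1,0,0,1,0,1 for degrees 0…5.
Finally multiplying by (1 + q^2)^4, the product of all factors after the first has coefficients 1,0,4,1,6,5 for degrees 0…5.
[q^5] = 1·5 + 3·6 + 1·1 = 24.

24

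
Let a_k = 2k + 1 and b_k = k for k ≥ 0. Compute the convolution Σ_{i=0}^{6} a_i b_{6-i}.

Write out a_i and b_{6-i} for i = 0,…,6 and sum the products.
Σ = 1·6 + 3·5 + 5·4 + 7·3 + 9·2 + 11·1 + 13·0 = 91.

91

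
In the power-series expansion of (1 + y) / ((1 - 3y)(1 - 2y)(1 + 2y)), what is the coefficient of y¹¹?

421876

The denominator gives the recurrence a_n = 3a_(n−1) + 4a_(n−2) − 12a_(n−3) for n ≥ 3; the numerator fixes a_0 = 1, a_1 = 4, a_2 = 16.
Iterating: 1, 4, 16, 52, 172, 532, 1660, 5044, 15388, 46420, 140284, 421876, so a_11 = 421876.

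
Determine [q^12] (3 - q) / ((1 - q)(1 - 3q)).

2125763

The denominator gives the recurrence a_n = 4a_(n−1) − 3a_(n−2) for n ≥ 3; the numerator fixes a_0 = 3, a_1 = 11, a_2 = 35.
Iterating: 3, 11, 35, 107, 323, 971, 2915, 8747, 26243, 78731, 236195, 708587, 2125763, so a_12 = 2125763.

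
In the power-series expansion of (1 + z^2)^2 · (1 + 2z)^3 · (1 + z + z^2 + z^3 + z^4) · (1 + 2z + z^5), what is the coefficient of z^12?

(1 + z^2)^2 has coefficients 1,0,2,0,1 for degrees 0…4.
(1 + 2z)^3 has coefficients 1,6,12,8,0,0,0,0,0,0,0,0,0 for degrees 0…12.
Multiplying by (1 + z + z^2 + z^3 + z^4) gives running coefficients 1,7,19,27,27,26,20,8,0,0,0,0,0 for degrees 0…12.
Finally multiplying by (1 + 2z + z^5), the product of all factors after the first has coefficients 1,9,33,65,81,81,79,67,43,27,26,20,8 for degrees 0…12.
[z^12] = 1·8 + 2·26 + 1·43 = 103.

103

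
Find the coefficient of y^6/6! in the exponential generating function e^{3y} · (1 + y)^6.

173007

The EGF product rule gives c_6 = Σ_{k_1+k_2=6} C(6; k_1,k_2) · ∏ g_i(k_i), where e^{3y} gives (3)^k; (1+y)^6 gives the falling factorial (6)_k.
g_1(k) for k = 0…6: 1, 3, 9, 27, 81, 243, 729.
g_2(k) for k = 0…6: 1, 6, 30, 120, 360, 720, 720.
c_6 = Σ_k C(6,k)·g_1(k)·g_2(6−k) = 1·1·720 + 6·3·720 + 15·9·360 + 20·27·120 + 15·81·30 + 6·243·6 + 1·729·1 = 720 + 12960 + 48600 + 64800 + 36450 + 8748 + 729 = 173007.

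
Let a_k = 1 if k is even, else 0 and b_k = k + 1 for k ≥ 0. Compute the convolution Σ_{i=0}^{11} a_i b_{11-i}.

The convolution is the t^11 coefficient of A(t)B(t).
Σ = 1·12 + 0·11 + 1·10 + 0·9 + 1·8 + 0·7 + 1·6 + 0·5 + 1·4 + 0·3 + 1·2 + 0·1 = 42.

42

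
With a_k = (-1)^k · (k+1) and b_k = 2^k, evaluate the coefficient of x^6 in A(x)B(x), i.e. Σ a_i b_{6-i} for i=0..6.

31

Write out a_i and b_{6-i} for i = 0,…,6 and sum the products.
Σ = 1·64 − 2·32 + 3·16 − 4·8 + 5·4 − 6·2 + 7·1 = 31.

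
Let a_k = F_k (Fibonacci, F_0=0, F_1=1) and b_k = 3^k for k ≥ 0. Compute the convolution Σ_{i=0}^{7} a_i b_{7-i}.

1297

Write out a_i and b_{7-i} for i = 0,…,7 and sum the products.
Σ = 0·2187 + 1·729 + 1·243 + 2·81 + 3·27 + 5·9 + 8·3 + 13·1 = 1297.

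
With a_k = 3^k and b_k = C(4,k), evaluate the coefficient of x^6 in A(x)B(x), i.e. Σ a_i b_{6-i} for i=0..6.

2304

This is [x^6] in the product of the two ordinary generating functions.
Σ = 1·0 + 3·0 + 9·1 + 27·4 + 81·6 + 243·4 + 729·1 = 2304.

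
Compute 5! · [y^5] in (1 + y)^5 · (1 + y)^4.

15120

The EGF product rule gives c_5 = Σ_{k_1+k_2=5} C(5; k_1,k_2) · ∏ g_i(k_i), where (1+y)^5 gives the falling factorial (5)_k; (1+y)^4 gives the falling factorial (4)_k.
g_1(k) for k = 0…5: 1, 5, 20, 60, 120, 120.
g_2(k) for k = 0…5: 1, 4, 12, 24, 24, 0.
c_5 = Σ_k C(5,k)·g_1(k)·g_2(5−k) = 5·5·24 + 10·20·24 + 10·60·12 + 5·120·4 + 1·120·1 = 600 + 4800 + 7200 + 2400 + 120 = 15120.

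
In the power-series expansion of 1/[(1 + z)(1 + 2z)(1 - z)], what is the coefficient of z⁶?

Partial fractions give a closed form: a_n = (-1/2)·(-1)^n + (4/3)·(-2)^n + (1/6)·1^n.
At n = 6: a_6 = 85.

85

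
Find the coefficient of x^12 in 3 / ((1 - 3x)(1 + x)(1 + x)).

896817

The denominator gives the recurrence a_n = a_(n−1) + 5a_(n−2) + 3a_(n−3) for n ≥ 3; the numerator fixes a_0 = 3, a_1 = 3, a_2 = 18.
Iterating: 3, 3, 18, 42, 141, 405, 1236, 3684, 11079, 33207, 99654, 298926, 896817, so a_12 = 896817.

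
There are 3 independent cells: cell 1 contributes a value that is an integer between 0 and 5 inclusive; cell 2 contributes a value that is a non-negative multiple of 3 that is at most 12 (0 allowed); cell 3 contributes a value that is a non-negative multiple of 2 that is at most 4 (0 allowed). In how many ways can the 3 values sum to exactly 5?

5

The generating function for the choices is (1 + y + y² + y³ + y⁴ + y⁵)·(1 + y³ + y⁶ + y⁹ + y¹²)·(1 + y² + y⁴); the count is [y⁵].
(1 + y + y² + y³ + y⁴ + y⁵) has coefficients 1,1,1,1,1,1 for degrees 0…5.
(1 + y³ + y⁶ + y⁹ + y¹²) has coefficients 1,0,0,1,0,0 for degrees 0…5.
Finally multiplying by (1 + y² + y⁴), the product of all factors after the first has coefficients 1,0,1,1,1,1 for degrees 0…5.
[y⁵] = 1·1 + 1·1 + 1·1 + 1·1 + 1·0 + 1·1 = 5.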